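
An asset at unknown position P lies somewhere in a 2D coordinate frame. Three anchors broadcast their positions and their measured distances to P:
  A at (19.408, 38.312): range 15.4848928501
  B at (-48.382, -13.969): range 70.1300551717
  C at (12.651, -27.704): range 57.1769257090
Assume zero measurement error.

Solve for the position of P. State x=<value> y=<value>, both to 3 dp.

x=6.900 y=29.183

eq1: (x − 19.408)² + (y − 38.312)² = 15.4848928501²
eq2: (x + 48.382)² + (y + 13.969)² = 70.1300551717²
eq3: (x − 12.651)² + (y + 27.704)² = 57.1769257090²
eq3−eq1, eq3−eq2 (x²,y² cancel):
  13.514·x + 132.032·y = 3946.339318
  -122.066·x + 27.470·y = -40.632337
det = 13.514·27.470 − 132.032·-122.066 = 16487.847692
x = (3946.339318·27.470 − 132.032·-40.632337) / 16487.847692 = 6.900277
y = (13.514·-40.632337 − 3946.339318·-122.066) / 16487.847692 = 29.182993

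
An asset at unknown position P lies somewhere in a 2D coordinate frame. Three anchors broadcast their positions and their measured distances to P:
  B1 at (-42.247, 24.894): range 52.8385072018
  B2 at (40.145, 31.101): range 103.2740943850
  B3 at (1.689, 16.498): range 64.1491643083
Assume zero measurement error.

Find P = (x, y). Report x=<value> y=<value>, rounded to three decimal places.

eq1: (x + 42.247)² + (y − 24.894)² = 52.8385072018²
eq2: (x − 40.145)² + (y − 31.101)² = 103.2740943850²
eq3: (x − 1.689)² + (y − 16.498)² = 64.1491643083²
eq1−eq2, eq1−eq3 (x²,y² cancel):
  164.784·x + 12.414·y = -7699.257747
  87.872·x − 16.792·y = -3452.690958
det = 164.784·-16.792 − 12.414·87.872 = -3857.895936
x = (-7699.257747·-16.792 − 12.414·-3452.690958) / -3857.895936 = -44.622158
y = (164.784·-3452.690958 − -7699.257747·87.872) / -3857.895936 = -27.891097

x=-44.622 y=-27.891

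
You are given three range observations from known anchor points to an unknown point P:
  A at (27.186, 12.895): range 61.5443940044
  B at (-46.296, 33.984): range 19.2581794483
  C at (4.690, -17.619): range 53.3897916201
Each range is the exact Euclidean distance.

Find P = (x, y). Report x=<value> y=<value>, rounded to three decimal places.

x=-34.042 y=19.127

eq1: (x − 27.186)² + (y − 12.895)² = 61.5443940044²
eq2: (x + 46.296)² + (y − 33.984)² = 19.2581794483²
eq3: (x − 4.690)² + (y + 17.619)² = 53.3897916201²
eq1−eq3, eq1−eq2 (x²,y² cancel):
  -44.992·x − 61.028·y = 364.308224
  -146.964·x + 42.178·y = 5809.707209
det = -44.992·42.178 − -61.028·-146.964 = -10866.591568
x = (364.308224·42.178 − -61.028·5809.707209) / -10866.591568 = -34.042009
y = (-44.992·5809.707209 − 364.308224·-146.964) / -10866.591568 = 19.127447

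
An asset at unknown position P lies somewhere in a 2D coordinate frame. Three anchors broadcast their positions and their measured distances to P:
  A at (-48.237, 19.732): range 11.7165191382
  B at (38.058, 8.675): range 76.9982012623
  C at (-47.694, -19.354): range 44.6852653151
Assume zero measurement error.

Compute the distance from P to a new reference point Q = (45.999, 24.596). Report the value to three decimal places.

eq1: (x + 48.237)² + (y − 19.732)² = 11.7165191382²
eq2: (x − 38.058)² + (y − 8.675)² = 76.9982012623²
eq3: (x + 47.694)² + (y + 19.354)² = 44.6852653151²
eq2−eq3, eq2−eq1 (x²,y² cancel):
  -171.504·x − 56.058·y = 5057.578024
  -172.590·x + 22.114·y = 6983.939181
det = -171.504·22.114 − -56.058·-172.590 = -13467.689676
x = (5057.578024·22.114 − -56.058·6983.939181) / -13467.689676 = -37.374558
y = (-171.504·6983.939181 − 5057.578024·-172.590) / -13467.689676 = 24.123374
|P − Q| = √((-37.374558 − 45.999)² + (24.123374 − 24.596)²) = 83.374897

83.375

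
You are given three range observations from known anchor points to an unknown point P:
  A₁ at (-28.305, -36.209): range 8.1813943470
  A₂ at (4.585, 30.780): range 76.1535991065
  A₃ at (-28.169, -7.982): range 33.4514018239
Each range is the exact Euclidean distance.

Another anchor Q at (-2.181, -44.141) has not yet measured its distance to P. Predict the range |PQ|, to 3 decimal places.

eq1: (x + 28.305)² + (y + 36.209)² = 8.1813943470²
eq2: (x − 4.585)² + (y − 30.780)² = 76.1535991065²
eq3: (x + 28.169)² + (y + 7.982)² = 33.4514018239²
eq1−eq2, eq1−eq3 (x²,y² cancel):
  65.780·x + 133.978·y = -6876.269524
  0.272·x + 56.454·y = -2307.120892
det = 65.780·56.454 − 133.978·0.272 = 3677.102104
x = (-6876.269524·56.454 − 133.978·-2307.120892) / 3677.102104 = -21.508643
y = (65.780·-2307.120892 − -6876.269524·0.272) / 3677.102104 = -40.763640
|P − Q| = √((-21.508643 − -2.181)² + (-40.763640 − -44.141)²) = 19.620508

19.621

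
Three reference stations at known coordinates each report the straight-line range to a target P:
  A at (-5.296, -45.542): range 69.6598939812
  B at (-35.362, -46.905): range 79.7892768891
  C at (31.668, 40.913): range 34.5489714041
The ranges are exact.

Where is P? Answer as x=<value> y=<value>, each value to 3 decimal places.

x=1.673 y=23.768

eq1: (x + 5.296)² + (y + 45.542)² = 69.6598939812²
eq2: (x + 35.362)² + (y + 46.905)² = 79.7892768891²
eq3: (x − 31.668)² + (y − 40.913)² = 34.5489714041²
eq3−eq2, eq3−eq1 (x²,y² cancel):
  -134.060·x − 175.636·y = -4398.883005
  -73.928·x − 172.910·y = -4233.483817
det = -134.060·-172.910 − -175.636·-73.928 = 10195.896392
x = (-4398.883005·-172.910 − -175.636·-4233.483817) / 10195.896392 = 1.673094
y = (-134.060·-4233.483817 − -4398.883005·-73.928) / 10195.896392 = 23.768407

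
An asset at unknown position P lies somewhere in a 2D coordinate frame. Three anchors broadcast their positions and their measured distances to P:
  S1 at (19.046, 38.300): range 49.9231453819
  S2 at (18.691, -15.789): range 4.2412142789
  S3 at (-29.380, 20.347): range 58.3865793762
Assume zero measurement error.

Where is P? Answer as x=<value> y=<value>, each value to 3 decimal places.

x=19.477 y=-11.621

eq1: (x − 19.046)² + (y − 38.300)² = 49.9231453819²
eq2: (x − 18.691)² + (y + 15.789)² = 4.2412142789²
eq3: (x + 29.380)² + (y − 20.347)² = 58.3865793762²
eq1−eq3, eq1−eq2 (x²,y² cancel):
  -96.852·x − 35.906·y = -1469.127513
  -0.710·x − 108.178·y = 1243.338432
det = -96.852·-108.178 − -35.906·-0.710 = 10451.762396
x = (-1469.127513·-108.178 − -35.906·1243.338432) / 10451.762396 = 19.477154
y = (-96.852·1243.338432 − -1469.127513·-0.710) / 10451.762396 = -11.621284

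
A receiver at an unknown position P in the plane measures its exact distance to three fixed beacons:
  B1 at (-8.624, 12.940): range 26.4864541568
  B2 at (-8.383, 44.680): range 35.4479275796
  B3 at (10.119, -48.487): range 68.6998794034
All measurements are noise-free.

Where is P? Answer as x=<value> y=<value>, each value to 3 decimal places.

eq1: (x + 8.624)² + (y − 12.940)² = 26.4864541568²
eq2: (x + 8.383)² + (y − 44.680)² = 35.4479275796²
eq3: (x − 10.119)² + (y + 48.487)² = 68.6998794034²
eq2−eq1, eq2−eq3 (x²,y² cancel):
  -0.482·x − 63.480·y = -1269.736797
  37.004·x − 186.334·y = -3076.311619
det = -0.482·-186.334 − -63.480·37.004 = 2438.826908
x = (-1269.736797·-186.334 − -63.480·-3076.311619) / 2438.826908 = 16.938830
y = (-0.482·-3076.311619 − -1269.736797·37.004) / 2438.826908 = 19.873539

x=16.939 y=19.874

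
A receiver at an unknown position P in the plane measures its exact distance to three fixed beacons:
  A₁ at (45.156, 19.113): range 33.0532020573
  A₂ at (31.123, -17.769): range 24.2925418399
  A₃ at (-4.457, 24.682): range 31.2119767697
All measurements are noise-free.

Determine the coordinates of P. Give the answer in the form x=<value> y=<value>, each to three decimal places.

eq1: (x − 45.156)² + (y − 19.113)² = 33.0532020573²
eq2: (x − 31.123)² + (y + 17.769)² = 24.2925418399²
eq3: (x + 4.457)² + (y − 24.682)² = 31.2119767697²
eq1−eq2, eq1−eq3 (x²,y² cancel):
  -28.066·x − 73.764·y = -617.606038
  -99.226·x + 11.138·y = -1656.978460
det = -28.066·11.138 − -73.764·-99.226 = -7631.905772
x = (-617.606038·11.138 − -73.764·-1656.978460) / -7631.905772 = 16.916385
y = (-28.066·-1656.978460 − -617.606038·-99.226) / -7631.905772 = 1.936321

x=16.916 y=1.936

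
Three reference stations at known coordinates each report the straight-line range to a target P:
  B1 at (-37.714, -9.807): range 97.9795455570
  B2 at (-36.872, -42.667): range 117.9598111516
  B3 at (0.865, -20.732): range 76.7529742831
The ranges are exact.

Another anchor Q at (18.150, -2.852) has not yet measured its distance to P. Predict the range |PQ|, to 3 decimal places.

52.264

eq1: (x + 37.714)² + (y + 9.807)² = 97.9795455570²
eq2: (x + 36.872)² + (y + 42.667)² = 117.9598111516²
eq3: (x − 0.865)² + (y + 20.732)² = 76.7529742831²
eq1−eq2, eq1−eq3 (x²,y² cancel):
  1.684·x − 65.720·y = -2653.031471
  77.158·x − 21.850·y = 2621.013290
det = 1.684·-21.850 − -65.720·77.158 = 5034.028360
x = (-2653.031471·-21.850 − -65.720·2621.013290) / 5034.028360 = 45.733102
y = (1.684·2621.013290 − -2653.031471·77.158) / 5034.028360 = 41.540566
|P − Q| = √((45.733102 − 18.150)² + (41.540566 − -2.852)²) = 52.264017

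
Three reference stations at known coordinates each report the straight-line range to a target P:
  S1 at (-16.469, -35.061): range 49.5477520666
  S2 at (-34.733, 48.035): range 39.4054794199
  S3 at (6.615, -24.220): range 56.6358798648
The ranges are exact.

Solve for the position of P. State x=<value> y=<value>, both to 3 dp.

x=-39.328 y=8.898

eq1: (x + 16.469)² + (y + 35.061)² = 49.5477520666²
eq2: (x + 34.733)² + (y − 48.035)² = 39.4054794199²
eq3: (x − 6.615)² + (y + 24.220)² = 56.6358798648²
eq2−eq3, eq2−eq1 (x²,y² cancel):
  82.696·x − 144.510·y = -4538.206969
  36.528·x − 166.192·y = -2915.428759
det = 82.696·-166.192 − -144.510·36.528 = -8464.752352
x = (-4538.206969·-166.192 − -144.510·-2915.428759) / -8464.752352 = -39.328390
y = (82.696·-2915.428759 − -4538.206969·36.528) / -8464.752352 = 8.898391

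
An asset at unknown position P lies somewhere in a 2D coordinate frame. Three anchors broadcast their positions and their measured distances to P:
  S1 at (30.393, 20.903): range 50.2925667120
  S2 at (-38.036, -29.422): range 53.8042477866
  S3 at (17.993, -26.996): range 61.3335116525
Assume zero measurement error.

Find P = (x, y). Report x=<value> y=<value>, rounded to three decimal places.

x=-19.898 y=21.233

eq1: (x − 30.393)² + (y − 20.903)² = 50.2925667120²
eq2: (x + 38.036)² + (y + 29.422)² = 53.8042477866²
eq3: (x − 17.993)² + (y + 26.996)² = 61.3335116525²
eq2−eq1, eq2−eq3 (x²,y² cancel):
  136.858·x + 100.650·y = -586.166709
  112.058·x + 4.852·y = -2126.761887
det = 136.858·4.852 − 100.650·112.058 = -10614.602684
x = (-586.166709·4.852 − 100.650·-2126.761887) / -10614.602684 = -19.898484
y = (136.858·-2126.761887 − -586.166709·112.058) / -10614.602684 = 21.232986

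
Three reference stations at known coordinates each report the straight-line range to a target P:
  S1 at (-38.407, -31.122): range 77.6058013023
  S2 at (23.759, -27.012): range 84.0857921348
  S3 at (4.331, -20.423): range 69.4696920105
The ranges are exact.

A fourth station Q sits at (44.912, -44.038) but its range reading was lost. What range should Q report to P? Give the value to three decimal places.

eq1: (x + 38.407)² + (y + 31.122)² = 77.6058013023²
eq2: (x − 23.759)² + (y + 27.012)² = 84.0857921348²
eq3: (x − 4.331)² + (y + 20.423)² = 69.4696920105²
eq1−eq3, eq1−eq2 (x²,y² cancel):
  85.476·x + 21.398·y = -811.197755
  124.332·x + 8.220·y = -2197.298351
det = 85.476·8.220 − 21.398·124.332 = -1957.843416
x = (-811.197755·8.220 − 21.398·-2197.298351) / -1957.843416 = -20.609281
y = (85.476·-2197.298351 − -811.197755·124.332) / -1957.843416 = 44.415418
|P − Q| = √((-20.609281 − 44.912)² + (44.415418 − -44.038)²) = 110.077452

110.077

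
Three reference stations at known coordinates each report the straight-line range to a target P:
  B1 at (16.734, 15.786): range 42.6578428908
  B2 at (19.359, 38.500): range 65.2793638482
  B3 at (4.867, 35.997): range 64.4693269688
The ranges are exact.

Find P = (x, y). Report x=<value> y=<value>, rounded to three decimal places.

x=19.545 y=-26.779

eq1: (x − 16.734)² + (y − 15.786)² = 42.6578428908²
eq2: (x − 19.359)² + (y − 38.500)² = 65.2793638482²
eq3: (x − 4.867)² + (y − 35.997)² = 64.4693269688²
eq3−eq1, eq3−eq2 (x²,y² cancel):
  23.734·x − 40.422·y = 1546.355414
  28.984·x + 5.006·y = 432.447958
det = 23.734·5.006 − -40.422·28.984 = 1290.403652
x = (1546.355414·5.006 − -40.422·432.447958) / 1290.403652 = 19.545409
y = (23.734·432.447958 − 1546.355414·28.984) / 1290.403652 = -26.779098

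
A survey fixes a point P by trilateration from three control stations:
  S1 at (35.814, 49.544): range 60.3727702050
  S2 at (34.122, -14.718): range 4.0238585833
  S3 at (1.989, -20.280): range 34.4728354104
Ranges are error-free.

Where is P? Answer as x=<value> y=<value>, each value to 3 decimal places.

x=35.140 y=-10.825

eq1: (x − 35.814)² + (y − 49.544)² = 60.3727702050²
eq2: (x − 34.122)² + (y + 14.718)² = 4.0238585833²
eq3: (x − 1.989)² + (y + 20.280)² = 34.4728354104²
eq2−eq3, eq2−eq1 (x²,y² cancel):
  -64.266·x − 11.124·y = -2137.880830
  3.384·x + 128.524·y = -1272.359820
det = -64.266·128.524 − -11.124·3.384 = -8222.079768
x = (-2137.880830·128.524 − -11.124·-1272.359820) / -8222.079768 = 35.139859
y = (-64.266·-1272.359820 − -2137.880830·3.384) / -8222.079768 = -10.825006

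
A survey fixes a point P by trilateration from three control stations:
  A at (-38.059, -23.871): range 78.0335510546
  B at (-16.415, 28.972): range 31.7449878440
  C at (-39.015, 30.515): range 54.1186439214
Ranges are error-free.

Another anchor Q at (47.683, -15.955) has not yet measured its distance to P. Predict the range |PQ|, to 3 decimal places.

59.111

eq1: (x + 38.059)² + (y + 23.871)² = 78.0335510546²
eq2: (x + 16.415)² + (y − 28.972)² = 31.7449878440²
eq3: (x + 39.015)² + (y − 30.515)² = 54.1186439214²
eq2−eq1, eq2−eq3 (x²,y² cancel):
  -43.288·x − 105.686·y = -4172.007724
  -45.200·x + 3.086·y = -576.576926
det = -43.288·3.086 − -105.686·-45.200 = -4910.593968
x = (-4172.007724·3.086 − -105.686·-576.576926) / -4910.593968 = 15.030957
y = (-43.288·-576.576926 − -4172.007724·-45.200) / -4910.593968 = 33.318961
|P − Q| = √((15.030957 − 47.683)² + (33.318961 − -15.955)²) = 59.110736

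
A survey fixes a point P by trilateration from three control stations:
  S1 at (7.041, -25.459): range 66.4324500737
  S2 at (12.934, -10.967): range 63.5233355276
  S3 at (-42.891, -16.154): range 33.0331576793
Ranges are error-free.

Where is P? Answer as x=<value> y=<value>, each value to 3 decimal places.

x=-44.173 y=16.854

eq1: (x − 7.041)² + (y + 25.459)² = 66.4324500737²
eq2: (x − 12.934)² + (y + 10.967)² = 63.5233355276²
eq3: (x + 42.891)² + (y + 16.154)² = 33.0331576793²
eq2−eq3, eq2−eq1 (x²,y² cancel):
  -111.650·x − 10.374·y = 4757.050802
  -11.786·x − 28.984·y = 32.116651
det = -111.650·-28.984 − -10.374·-11.786 = 3113.795636
x = (4757.050802·-28.984 − -10.374·32.116651) / 3113.795636 = -44.172835
y = (-111.650·32.116651 − 4757.050802·-11.786) / 3113.795636 = 16.854278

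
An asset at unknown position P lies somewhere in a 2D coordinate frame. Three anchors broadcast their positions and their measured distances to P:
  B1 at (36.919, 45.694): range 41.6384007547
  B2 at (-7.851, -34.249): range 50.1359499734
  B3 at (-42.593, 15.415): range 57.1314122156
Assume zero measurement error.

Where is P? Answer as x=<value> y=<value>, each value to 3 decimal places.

x=14.344 y=10.706

eq1: (x − 36.919)² + (y − 45.694)² = 41.6384007547²
eq2: (x + 7.851)² + (y + 34.249)² = 50.1359499734²
eq3: (x + 42.593)² + (y − 15.415)² = 57.1314122156²
eq2−eq1, eq2−eq3 (x²,y² cancel):
  89.540·x + 159.886·y = 2996.179057
  -69.484·x + 99.328·y = 66.768890
det = 89.540·99.328 − 159.886·-69.484 = 20003.347944
x = (2996.179057·99.328 − 159.886·66.768890) / 20003.347944 = 14.344052
y = (89.540·66.768890 − 2996.179057·-69.484) / 20003.347944 = 10.706457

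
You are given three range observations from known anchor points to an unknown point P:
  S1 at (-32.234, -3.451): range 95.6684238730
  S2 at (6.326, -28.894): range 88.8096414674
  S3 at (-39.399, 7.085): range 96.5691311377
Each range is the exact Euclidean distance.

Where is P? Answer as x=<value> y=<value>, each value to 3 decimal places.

eq1: (x + 32.234)² + (y + 3.451)² = 95.6684238730²
eq2: (x − 6.326)² + (y + 28.894)² = 88.8096414674²
eq3: (x + 39.399)² + (y − 7.085)² = 96.5691311377²
eq3−eq1, eq3−eq2 (x²,y² cancel):
  14.330·x − 21.072·y = -378.388507
  91.450·x − 71.958·y = 710.847757
det = 14.330·-71.958 − -21.072·91.450 = 895.876260
x = (-378.388507·-71.958 − -21.072·710.847757) / 895.876260 = 47.112605
y = (14.330·710.847757 − -378.388507·91.450) / 895.876260 = 49.995830

x=47.113 y=49.996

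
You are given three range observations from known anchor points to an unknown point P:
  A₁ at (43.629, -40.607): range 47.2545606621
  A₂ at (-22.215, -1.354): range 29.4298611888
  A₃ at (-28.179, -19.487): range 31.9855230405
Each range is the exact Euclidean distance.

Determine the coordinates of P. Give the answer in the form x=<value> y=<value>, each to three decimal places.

eq1: (x − 43.629)² + (y + 40.607)² = 47.2545606621²
eq2: (x + 22.215)² + (y + 1.354)² = 29.4298611888²
eq3: (x + 28.179)² + (y + 19.487)² = 31.9855230405²
eq2−eq3, eq2−eq1 (x²,y² cancel):
  -11.928·x − 36.266·y = 521.502714
  131.688·x − 78.506·y = 1690.201775
det = -11.928·-78.506 − -36.266·131.688 = 5712.216576
x = (521.502714·-78.506 − -36.266·1690.201775) / 5712.216576 = 3.563549
y = (-11.928·1690.201775 − 521.502714·131.688) / 5712.216576 = -15.551997

x=3.564 y=-15.552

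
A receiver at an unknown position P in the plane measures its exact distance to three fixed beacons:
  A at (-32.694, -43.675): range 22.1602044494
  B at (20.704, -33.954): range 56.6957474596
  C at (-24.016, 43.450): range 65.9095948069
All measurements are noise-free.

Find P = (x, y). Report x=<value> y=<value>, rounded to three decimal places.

eq1: (x + 32.694)² + (y + 43.675)² = 22.1602044494²
eq2: (x − 20.704)² + (y + 33.954)² = 56.6957474596²
eq3: (x + 24.016)² + (y − 43.450)² = 65.9095948069²
eq1−eq2, eq1−eq3 (x²,y² cancel):
  106.796·x + 19.442·y = -4118.206648
  17.356·x + 174.250·y = -4364.732531
det = 106.796·174.250 − 19.442·17.356 = 18271.767648
x = (-4118.206648·174.250 − 19.442·-4364.732531) / 18271.767648 = -34.629292
y = (106.796·-4364.732531 − -4118.206648·17.356) / 18271.767648 = -21.599464

x=-34.629 y=-21.599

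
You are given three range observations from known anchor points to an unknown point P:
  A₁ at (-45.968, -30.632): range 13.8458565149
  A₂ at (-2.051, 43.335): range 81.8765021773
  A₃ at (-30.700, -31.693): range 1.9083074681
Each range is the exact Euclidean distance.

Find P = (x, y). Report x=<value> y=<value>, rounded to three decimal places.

x=-32.286 y=-32.755

eq1: (x + 45.968)² + (y + 30.632)² = 13.8458565149²
eq2: (x + 2.051)² + (y − 43.335)² = 81.8765021773²
eq3: (x + 30.700)² + (y + 31.693)² = 1.9083074681²
eq2−eq3, eq2−eq1 (x²,y² cancel):
  -57.298·x − 150.056·y = 6764.927394
  -87.834·x − 147.934·y = 7681.301488
det = -57.298·-147.934 − -150.056·-87.834 = -4703.696372
x = (6764.927394·-147.934 − -150.056·7681.301488) / -4703.696372 = -32.285801
y = (-57.298·7681.301488 − 6764.927394·-87.834) / -4703.696372 = -32.754542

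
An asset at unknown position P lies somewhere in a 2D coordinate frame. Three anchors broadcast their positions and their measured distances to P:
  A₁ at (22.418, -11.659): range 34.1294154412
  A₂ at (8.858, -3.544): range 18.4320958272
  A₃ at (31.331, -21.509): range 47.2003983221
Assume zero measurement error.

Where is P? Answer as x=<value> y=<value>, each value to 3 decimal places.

x=-5.278 y=8.284

eq1: (x − 22.418)² + (y + 11.659)² = 34.1294154412²
eq2: (x − 8.858)² + (y + 3.544)² = 18.4320958272²
eq3: (x − 31.331)² + (y + 21.509)² = 47.2003983221²
eq2−eq1, eq2−eq3 (x²,y² cancel):
  27.120·x − 16.230·y = -277.599937
  44.946·x − 35.930·y = -534.890903
det = 27.120·-35.930 − -16.230·44.946 = -244.948020
x = (-277.599937·-35.930 − -16.230·-534.890903) / -244.948020 = -5.278207
y = (27.120·-534.890903 − -277.599937·44.946) / -244.948020 = 8.284348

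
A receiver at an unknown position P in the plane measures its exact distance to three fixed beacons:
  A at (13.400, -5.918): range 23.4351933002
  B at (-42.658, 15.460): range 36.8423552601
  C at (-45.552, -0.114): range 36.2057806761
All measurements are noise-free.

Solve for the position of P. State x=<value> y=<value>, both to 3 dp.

x=-9.347 y=-0.279

eq1: (x − 13.400)² + (y + 5.918)² = 23.4351933002²
eq2: (x + 42.658)² + (y − 15.460)² = 36.8423552601²
eq3: (x + 45.552)² + (y + 0.114)² = 36.2057806761²
eq1−eq3, eq1−eq2 (x²,y² cancel):
  -117.904·x + 11.608·y = 1098.764707
  -112.116·x + 42.756·y = 1035.982984
det = -117.904·42.756 − 11.608·-112.116 = -3739.660896
x = (1098.764707·42.756 − 11.608·1035.982984) / -3739.660896 = -9.346594
y = (-117.904·1035.982984 − 1098.764707·-112.116) / -3739.660896 = -0.278786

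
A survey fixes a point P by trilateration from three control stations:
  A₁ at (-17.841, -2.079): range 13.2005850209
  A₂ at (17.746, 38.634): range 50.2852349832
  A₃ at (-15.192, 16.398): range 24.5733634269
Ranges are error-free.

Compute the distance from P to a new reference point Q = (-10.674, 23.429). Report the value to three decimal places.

30.001

eq1: (x + 17.841)² + (y + 2.079)² = 13.2005850209²
eq2: (x − 17.746)² + (y − 38.634)² = 50.2852349832²
eq3: (x + 15.192)² + (y − 16.398)² = 24.5733634269²
eq1−eq2, eq1−eq3 (x²,y² cancel):
  71.174·x + 81.426·y = -869.466462
  5.298·x + 36.954·y = -252.526999
det = 71.174·36.954 − 81.426·5.298 = 2198.769048
x = (-869.466462·36.954 − 81.426·-252.526999) / 2198.769048 = -5.261126
y = (71.174·-252.526999 − -869.466462·5.298) / 2198.769048 = -6.079276
|P − Q| = √((-5.261126 − -10.674)² + (-6.079276 − 23.429)²) = 30.000626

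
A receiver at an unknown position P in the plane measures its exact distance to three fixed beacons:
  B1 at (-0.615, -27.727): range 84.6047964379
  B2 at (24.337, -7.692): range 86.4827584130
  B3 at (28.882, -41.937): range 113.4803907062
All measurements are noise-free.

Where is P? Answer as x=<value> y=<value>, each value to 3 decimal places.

eq1: (x + 0.615)² + (y + 27.727)² = 84.6047964379²
eq2: (x − 24.337)² + (y + 7.692)² = 86.4827584130²
eq3: (x − 28.882)² + (y + 41.937)² = 113.4803907062²
eq2−eq1, eq2−eq3 (x²,y² cancel):
  -49.904·x − 40.070·y = 439.004243
  9.090·x − 68.490·y = -3457.106112
det = -49.904·-68.490 − -40.070·9.090 = 3782.161260
x = (439.004243·-68.490 − -40.070·-3457.106112) / 3782.161260 = -44.576006
y = (-49.904·-3457.106112 − 439.004243·9.090) / 3782.161260 = 44.559939

x=-44.576 y=44.560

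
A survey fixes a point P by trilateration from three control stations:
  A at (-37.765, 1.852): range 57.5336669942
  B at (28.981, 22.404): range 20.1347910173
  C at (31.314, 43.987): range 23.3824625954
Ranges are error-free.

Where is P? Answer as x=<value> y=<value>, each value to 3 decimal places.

x=11.260 y=31.963

eq1: (x + 37.765)² + (y − 1.852)² = 57.5336669942²
eq2: (x − 28.981)² + (y − 22.404)² = 20.1347910173²
eq3: (x − 31.314)² + (y − 43.987)² = 23.3824625954²
eq1−eq3, eq1−eq2 (x²,y² cancel):
  138.158·x + 84.270·y = 4249.180917
  133.492·x + 41.104·y = 2816.925476
det = 138.158·41.104 − 84.270·133.492 = -5570.524408
x = (4249.180917·41.104 − 84.270·2816.925476) / -5570.524408 = 11.259977
y = (138.158·2816.925476 − 4249.180917·133.492) / -5570.524408 = 31.963035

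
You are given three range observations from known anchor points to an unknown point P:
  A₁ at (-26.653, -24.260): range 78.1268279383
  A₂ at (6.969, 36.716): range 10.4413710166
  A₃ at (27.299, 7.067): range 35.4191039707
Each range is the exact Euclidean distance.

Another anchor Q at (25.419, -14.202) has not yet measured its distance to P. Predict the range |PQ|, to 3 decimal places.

55.731

eq1: (x + 26.653)² + (y + 24.260)² = 78.1268279383²
eq2: (x − 6.969)² + (y − 36.716)² = 10.4413710166²
eq3: (x − 27.299)² + (y − 7.067)² = 35.4191039707²
eq1−eq3, eq1−eq2 (x²,y² cancel):
  107.904·x + 62.654·y = 4345.536199
  67.244·x + 121.952·y = 6092.480623
det = 107.904·121.952 − 62.654·67.244 = 8946.003032
x = (4345.536199·121.952 − 62.654·6092.480623) / 8946.003032 = 16.569249
y = (107.904·6092.480623 − 4345.536199·67.244) / 8946.003032 = 40.821783
|P − Q| = √((16.569249 − 25.419)² + (40.821783 − -14.202)²) = 55.730914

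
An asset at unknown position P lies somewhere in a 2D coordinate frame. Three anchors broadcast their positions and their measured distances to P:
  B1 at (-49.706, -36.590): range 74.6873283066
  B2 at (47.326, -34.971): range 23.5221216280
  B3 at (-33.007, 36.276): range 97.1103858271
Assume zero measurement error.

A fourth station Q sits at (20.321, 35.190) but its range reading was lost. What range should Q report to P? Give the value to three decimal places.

77.073

eq1: (x + 49.706)² + (y + 36.590)² = 74.6873283066²
eq2: (x − 47.326)² + (y + 34.971)² = 23.5221216280²
eq3: (x + 33.007)² + (y − 36.276)² = 97.1103858271²
eq2−eq1, eq2−eq3 (x²,y² cancel):
  -194.064·x − 3.238·y = -4678.113385
  -160.666·x + 142.494·y = -9934.447722
det = -194.064·142.494 − -3.238·-160.666 = -28173.192124
x = (-4678.113385·142.494 − -3.238·-9934.447722) / -28173.192124 = 24.802686
y = (-194.064·-9934.447722 − -4678.113385·-160.666) / -28173.192124 = -41.752631
|P − Q| = √((24.802686 − 20.321)² + (-41.752631 − 35.190)²) = 77.073043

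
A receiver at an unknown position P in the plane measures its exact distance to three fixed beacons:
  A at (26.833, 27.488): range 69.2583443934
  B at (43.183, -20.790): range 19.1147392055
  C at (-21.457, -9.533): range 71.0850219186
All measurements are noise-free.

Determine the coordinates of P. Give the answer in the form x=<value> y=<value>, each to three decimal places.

eq1: (x − 26.833)² + (y − 27.488)² = 69.2583443934²
eq2: (x − 43.183)² + (y + 20.790)² = 19.1147392055²
eq3: (x + 21.457)² + (y + 9.533)² = 71.0850219186²
eq3−eq2, eq3−eq1 (x²,y² cancel):
  129.280·x − 22.514·y = 6433.421737
  96.580·x + 74.042·y = 1180.681168
det = 129.280·74.042 − -22.514·96.580 = 11746.551880
x = (6433.421737·74.042 − -22.514·1180.681168) / 11746.551880 = 42.814715
y = (129.280·1180.681168 − 6433.421737·96.580) / 11746.551880 = -39.901191

x=42.815 y=-39.901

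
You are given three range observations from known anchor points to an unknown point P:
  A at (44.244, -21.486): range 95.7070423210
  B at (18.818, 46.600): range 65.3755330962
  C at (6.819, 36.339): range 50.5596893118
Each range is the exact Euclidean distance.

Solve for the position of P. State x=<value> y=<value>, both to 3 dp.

x=-41.419 y=21.195

eq1: (x − 44.244)² + (y + 21.486)² = 95.7070423210²
eq2: (x − 18.818)² + (y − 46.600)² = 65.3755330962²
eq3: (x − 6.819)² + (y − 36.339)² = 50.5596893118²
eq1−eq2, eq1−eq3 (x²,y² cancel):
  -50.852·x + 136.172·y = 4992.375014
  -74.850·x + 115.650·y = 5551.397717
det = -50.852·115.650 − 136.172·-74.850 = 4311.440400
x = (4992.375014·115.650 − 136.172·5551.397717) / 4311.440400 = -41.419281
y = (-50.852·5551.397717 − 4992.375014·-74.850) / 4311.440400 = 21.194678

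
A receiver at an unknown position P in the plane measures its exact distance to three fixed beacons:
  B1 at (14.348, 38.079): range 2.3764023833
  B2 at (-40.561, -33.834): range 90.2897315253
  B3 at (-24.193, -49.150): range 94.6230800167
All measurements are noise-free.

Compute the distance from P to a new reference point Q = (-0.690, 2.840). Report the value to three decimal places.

37.584

eq1: (x − 14.348)² + (y − 38.079)² = 2.3764023833²
eq2: (x + 40.561)² + (y + 33.834)² = 90.2897315253²
eq3: (x + 24.193)² + (y + 49.150)² = 94.6230800167²
eq3−eq1, eq3−eq2 (x²,y² cancel):
  77.082·x + 174.458·y = 7602.731580
  -32.736·x + 30.632·y = 590.202181
det = 77.082·30.632 − 174.458·-32.736 = 8072.232912
x = (7602.731580·30.632 − 174.458·590.202181) / 8072.232912 = 16.094850
y = (77.082·590.202181 − 7602.731580·-32.736) / 8072.232912 = 36.467851
|P − Q| = √((16.094850 − -0.690)² + (36.467851 − 2.840)²) = 37.584086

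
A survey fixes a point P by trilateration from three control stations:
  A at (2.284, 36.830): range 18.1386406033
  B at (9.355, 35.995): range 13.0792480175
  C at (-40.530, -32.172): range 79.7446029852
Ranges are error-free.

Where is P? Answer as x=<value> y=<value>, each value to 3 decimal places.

eq1: (x − 2.284)² + (y − 36.830)² = 18.1386406033²
eq2: (x − 9.355)² + (y − 35.995)² = 13.0792480175²
eq3: (x + 40.530)² + (y + 32.172)² = 79.7446029852²
eq3−eq2, eq3−eq1 (x²,y² cancel):
  99.770·x + 136.334·y = 4893.572543
  85.628·x + 138.004·y = 4714.138494
det = 99.770·138.004 − 136.334·85.628 = 2094.651328
x = (4893.572543·138.004 − 136.334·4714.138494) / 2094.651328 = 15.580267
y = (99.770·4714.138494 − 4893.572543·85.628) / 2094.651328 = 24.492271

x=15.580 y=24.492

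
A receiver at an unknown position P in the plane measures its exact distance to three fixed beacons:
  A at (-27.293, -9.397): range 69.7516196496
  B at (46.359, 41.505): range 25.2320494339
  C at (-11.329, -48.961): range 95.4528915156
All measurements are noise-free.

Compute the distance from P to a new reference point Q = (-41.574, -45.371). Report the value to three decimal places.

106.575

eq1: (x + 27.293)² + (y + 9.397)² = 69.7516196496²
eq2: (x − 46.359)² + (y − 41.505)² = 25.2320494339²
eq3: (x + 11.329)² + (y + 48.961)² = 95.4528915156²
eq2−eq3, eq2−eq1 (x²,y² cancel):
  -115.376·x − 180.932·y = -9820.894324
  -147.304·x − 101.804·y = -7267.242573
det = -115.376·-101.804 − -180.932·-147.304 = -14906.269024
x = (-9820.894324·-101.804 − -180.932·-7267.242573) / -14906.269024 = 21.136772
y = (-115.376·-7267.242573 − -9820.894324·-147.304) / -14906.269024 = 40.801064
|P − Q| = √((21.136772 − -41.574)² + (40.801064 − -45.371)²) = 106.575164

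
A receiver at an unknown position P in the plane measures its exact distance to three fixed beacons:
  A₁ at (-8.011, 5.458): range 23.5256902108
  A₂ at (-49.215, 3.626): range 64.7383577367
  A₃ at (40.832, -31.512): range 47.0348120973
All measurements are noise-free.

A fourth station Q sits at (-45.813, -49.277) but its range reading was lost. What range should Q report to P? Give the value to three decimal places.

eq1: (x + 8.011)² + (y − 5.458)² = 23.5256902108²
eq2: (x + 49.215)² + (y − 3.626)² = 64.7383577367²
eq3: (x − 40.832)² + (y + 31.512)² = 47.0348120973²
eq2−eq3, eq2−eq1 (x²,y² cancel):
  180.094·x − 70.276·y = 2203.775680
  82.408·x + 3.664·y = 1296.298647
det = 180.094·3.664 − -70.276·82.408 = 6451.169024
x = (2203.775680·3.664 − -70.276·1296.298647) / 6451.169024 = 15.372922
y = (180.094·1296.298647 − 2203.775680·82.408) / 6451.169024 = 8.036817
|P − Q| = √((15.372922 − -45.813)² + (8.036817 − -49.277)²) = 83.836690

83.837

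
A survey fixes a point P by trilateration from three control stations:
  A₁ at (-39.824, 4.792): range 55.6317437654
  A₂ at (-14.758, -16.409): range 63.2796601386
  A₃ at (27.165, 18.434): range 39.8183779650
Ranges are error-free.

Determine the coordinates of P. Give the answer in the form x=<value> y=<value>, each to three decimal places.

eq1: (x + 39.824)² + (y − 4.792)² = 55.6317437654²
eq2: (x + 14.758)² + (y + 16.409)² = 63.2796601386²
eq3: (x − 27.165)² + (y − 18.434)² = 39.8183779650²
eq3−eq2, eq3−eq1 (x²,y² cancel):
  -83.846·x − 69.686·y = -3009.507899
  -133.978·x − 27.284·y = -978.223032
det = -83.846·-27.284 − -69.686·-133.978 = -7048.736644
x = (-3009.507899·-27.284 − -69.686·-978.223032) / -7048.736644 = -1.978080
y = (-83.846·-978.223032 − -3009.507899·-133.978) / -7048.736644 = 45.566713

x=-1.978 y=45.567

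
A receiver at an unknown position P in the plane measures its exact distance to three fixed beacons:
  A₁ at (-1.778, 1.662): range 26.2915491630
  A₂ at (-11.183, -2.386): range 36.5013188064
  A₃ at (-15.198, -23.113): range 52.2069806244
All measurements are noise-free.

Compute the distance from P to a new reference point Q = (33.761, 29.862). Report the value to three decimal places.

eq1: (x + 1.778)² + (y − 1.662)² = 26.2915491630²
eq2: (x + 11.183)² + (y + 2.386)² = 36.5013188064²
eq3: (x + 15.198)² + (y + 23.113)² = 52.2069806244²
eq3−eq1, eq3−eq2 (x²,y² cancel):
  26.840·x + 49.550·y = 1275.056824
  8.030·x + 41.454·y = 758.785063
det = 26.840·41.454 − 49.550·8.030 = 714.738860
x = (1275.056824·41.454 − 49.550·758.785063) / 714.738860 = 21.348225
y = (26.840·758.785063 − 1275.056824·8.030) / 714.738860 = 14.168930
|P − Q| = √((21.348225 − 33.761)² + (14.168930 − 29.862)²) = 20.008734

20.009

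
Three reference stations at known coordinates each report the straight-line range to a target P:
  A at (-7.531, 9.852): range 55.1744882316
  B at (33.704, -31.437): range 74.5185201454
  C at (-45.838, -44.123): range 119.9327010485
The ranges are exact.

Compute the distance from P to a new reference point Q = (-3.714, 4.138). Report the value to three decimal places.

eq1: (x + 7.531)² + (y − 9.852)² = 55.1744882316²
eq2: (x − 33.704)² + (y + 31.437)² = 74.5185201454²
eq3: (x + 45.838)² + (y + 44.123)² = 119.9327010485²
eq1−eq2, eq1−eq3 (x²,y² cancel):
  82.470·x − 82.578·y = -538.318973
  -76.614·x − 107.950·y = -7445.445121
det = 82.470·-107.950 − -82.578·-76.614 = -15229.267392
x = (-538.318973·-107.950 − -82.578·-7445.445121) / -15229.267392 = 36.555825
y = (82.470·-7445.445121 − -538.318973·-76.614) / -15229.267392 = 43.026930
|P − Q| = √((36.555825 − -3.714)² + (43.026930 − 4.138)²) = 55.982209

55.982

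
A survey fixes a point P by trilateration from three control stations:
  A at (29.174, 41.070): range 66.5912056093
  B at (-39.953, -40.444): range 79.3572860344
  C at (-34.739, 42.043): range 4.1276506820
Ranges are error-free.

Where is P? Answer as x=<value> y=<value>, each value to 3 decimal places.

x=-37.381 y=38.872

eq1: (x − 29.174)² + (y − 41.070)² = 66.5912056093²
eq2: (x + 39.953)² + (y + 40.444)² = 79.3572860344²
eq3: (x + 34.739)² + (y − 42.043)² = 4.1276506820²
eq2−eq1, eq2−eq3 (x²,y² cancel):
  138.254·x + 163.028·y = 1169.098013
  10.428·x + 164.974·y = 6022.993972
det = 138.254·164.974 − 163.028·10.428 = 21108.259412
x = (1169.098013·164.974 − 163.028·6022.993972) / 21108.259412 = -37.380907
y = (138.254·6022.993972 − 1169.098013·10.428) / 21108.259412 = 38.871592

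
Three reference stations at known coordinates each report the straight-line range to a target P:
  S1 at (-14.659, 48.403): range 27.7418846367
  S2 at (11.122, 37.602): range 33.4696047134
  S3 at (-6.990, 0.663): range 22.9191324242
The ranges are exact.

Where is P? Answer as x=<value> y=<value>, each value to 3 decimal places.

eq1: (x + 14.659)² + (y − 48.403)² = 27.7418846367²
eq2: (x − 11.122)² + (y − 37.602)² = 33.4696047134²
eq3: (x + 6.990)² + (y − 0.663)² = 22.9191324242²
eq3−eq2, eq3−eq1 (x²,y² cancel):
  36.224·x + 73.878·y = 893.381810
  -15.338·x + 95.480·y = 2264.111489
det = 36.224·95.480 − 73.878·-15.338 = 4591.808284
x = (893.381810·95.480 − 73.878·2264.111489) / 4591.808284 = -17.850905
y = (36.224·2264.111489 − 893.381810·-15.338) / 4591.808284 = 20.845353

x=-17.851 y=20.845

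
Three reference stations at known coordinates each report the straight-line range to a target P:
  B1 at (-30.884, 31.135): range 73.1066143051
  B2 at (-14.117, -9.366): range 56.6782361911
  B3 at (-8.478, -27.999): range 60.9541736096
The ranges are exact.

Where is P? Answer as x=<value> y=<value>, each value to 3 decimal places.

eq1: (x + 30.884)² + (y − 31.135)² = 73.1066143051²
eq2: (x + 14.117)² + (y + 9.366)² = 56.6782361911²
eq3: (x + 8.478)² + (y + 27.999)² = 60.9541736096²
eq1−eq2, eq1−eq3 (x²,y² cancel):
  33.534·x − 81.002·y = 495.956561
  44.812·x − 118.268·y = 561.776579
det = 33.534·-118.268 − -81.002·44.812 = -336.137488
x = (495.956561·-118.268 − -81.002·561.776579) / -336.137488 = 39.123170
y = (33.534·561.776579 − 495.956561·44.812) / -336.137488 = 10.073823

x=39.123 y=10.074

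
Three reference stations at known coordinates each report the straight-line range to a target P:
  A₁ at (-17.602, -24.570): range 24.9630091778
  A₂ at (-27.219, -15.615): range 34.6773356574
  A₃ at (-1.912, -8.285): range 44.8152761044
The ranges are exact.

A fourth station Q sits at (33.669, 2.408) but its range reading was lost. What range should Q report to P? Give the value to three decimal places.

eq1: (x + 17.602)² + (y + 24.570)² = 24.9630091778²
eq2: (x + 27.219)² + (y + 15.615)² = 34.6773356574²
eq3: (x + 1.912)² + (y + 8.285)² = 44.8152761044²
eq1−eq3, eq1−eq2 (x²,y² cancel):
  31.380·x + 32.570·y = -2226.475480
  -19.234·x + 17.910·y = -508.178899
det = 31.380·17.910 − 32.570·-19.234 = 1188.467180
x = (-2226.475480·17.910 − 32.570·-508.178899) / 1188.467180 = -19.625943
y = (31.380·-508.178899 − -2226.475480·-19.234) / 1188.467180 = -49.450826
|P − Q| = √((-19.625943 − 33.669)² + (-49.450826 − 2.408)²) = 74.361877

74.362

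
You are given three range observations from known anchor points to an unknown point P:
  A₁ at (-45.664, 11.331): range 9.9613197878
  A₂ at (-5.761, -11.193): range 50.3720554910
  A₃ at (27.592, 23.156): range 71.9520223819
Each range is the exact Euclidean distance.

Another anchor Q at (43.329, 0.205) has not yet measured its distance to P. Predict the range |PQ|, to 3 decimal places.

90.142

eq1: (x + 45.664)² + (y − 11.331)² = 9.9613197878²
eq2: (x + 5.761)² + (y + 11.193)² = 50.3720554910²
eq3: (x − 27.592)² + (y − 23.156)² = 71.9520223819²
eq2−eq1, eq2−eq3 (x²,y² cancel):
  -79.806·x + 45.048·y = 4493.236169
  66.706·x + 68.698·y = -1500.703120
det = -79.806·68.698 − 45.048·66.706 = -8487.484476
x = (4493.236169·68.698 − 45.048·-1500.703120) / -8487.484476 = -44.333514
y = (-79.806·-1500.703120 − 4493.236169·66.706) / -8487.484476 = 21.203067
|P − Q| = √((-44.333514 − 43.329)² + (21.203067 − 0.205)²) = 90.142305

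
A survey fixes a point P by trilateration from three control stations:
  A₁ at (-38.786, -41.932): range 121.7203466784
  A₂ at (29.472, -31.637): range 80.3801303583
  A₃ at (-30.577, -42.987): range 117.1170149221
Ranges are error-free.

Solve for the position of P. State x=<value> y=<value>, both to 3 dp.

x=43.839 y=47.449

eq1: (x + 38.786)² + (y + 41.932)² = 121.7203466784²
eq2: (x − 29.472)² + (y + 31.637)² = 80.3801303583²
eq3: (x + 30.577)² + (y + 42.987)² = 117.1170149221²
eq3−eq2, eq3−eq1 (x²,y² cancel):
  120.098·x + 22.700·y = 6342.093283
  -16.418·x + 2.110·y = -619.636289
det = 120.098·2.110 − 22.700·-16.418 = 626.095380
x = (6342.093283·2.110 − 22.700·-619.636289) / 626.095380 = 43.839264
y = (120.098·-619.636289 − 6342.093283·-16.418) / 626.095380 = 47.448695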